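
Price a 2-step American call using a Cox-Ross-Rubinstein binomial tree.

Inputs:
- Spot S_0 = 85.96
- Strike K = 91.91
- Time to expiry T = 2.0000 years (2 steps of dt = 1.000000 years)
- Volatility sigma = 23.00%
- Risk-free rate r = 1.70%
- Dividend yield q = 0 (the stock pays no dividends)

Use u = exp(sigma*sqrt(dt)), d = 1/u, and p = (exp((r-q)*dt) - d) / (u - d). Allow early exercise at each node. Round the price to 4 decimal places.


dt = T/N = 1.000000
u = exp(sigma*sqrt(dt)) = 1.258600; d = 1/u = 0.794534
p = (exp((r-q)*dt) - d) / (u - d) = 0.479698
Discount per step: exp(-r*dt) = 0.983144
Stock lattice S(k, i) with i counting down-moves:
  k=0: S(0,0) = 85.9600
  k=1: S(1,0) = 108.1893; S(1,1) = 68.2981
  k=2: S(2,0) = 136.1670; S(2,1) = 85.9600; S(2,2) = 54.2651
Terminal payoffs V(N, i) = max(S_T - K, 0):
  V(2,0) = 44.257000; V(2,1) = 0.000000; V(2,2) = 0.000000
Backward induction: V(k, i) = exp(-r*dt) * [p * V(k+1, i) + (1-p) * V(k+1, i+1)]; then take max(V_cont, immediate exercise) for American.
  V(1,0) = exp(-r*dt) * [p*44.257000 + (1-p)*0.000000] = 20.872134; exercise = 16.279257; V(1,0) = max -> 20.872134
  V(1,1) = exp(-r*dt) * [p*0.000000 + (1-p)*0.000000] = 0.000000; exercise = 0.000000; V(1,1) = max -> 0.000000
  V(0,0) = exp(-r*dt) * [p*20.872134 + (1-p)*0.000000] = 9.843550; exercise = 0.000000; V(0,0) = max -> 9.843550

Answer: Price = V(0,0) = 9.8435


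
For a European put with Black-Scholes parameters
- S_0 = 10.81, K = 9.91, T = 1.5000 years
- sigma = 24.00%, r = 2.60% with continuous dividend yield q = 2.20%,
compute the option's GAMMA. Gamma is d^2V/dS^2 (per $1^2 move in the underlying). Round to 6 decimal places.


d1 = 0.4631144225; d2 = 0.1691756533
phi(d1) = 0.3583747625; exp(-qT) = 0.9675385596; exp(-rT) = 0.9617507091
Gamma = exp(-qT) * phi(d1) / (S * sigma * sqrt(T)) = 0.9675385596 * 0.3583747625 / (10.8100 * 0.2400 * 1.2247448714) = 0.109125

Answer: Gamma = 0.109125


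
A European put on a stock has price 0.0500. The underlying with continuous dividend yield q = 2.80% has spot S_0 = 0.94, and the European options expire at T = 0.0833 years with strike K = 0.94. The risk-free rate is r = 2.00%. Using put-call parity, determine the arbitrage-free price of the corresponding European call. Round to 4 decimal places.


Put-call parity: C - P = S_0 * exp(-qT) - K * exp(-rT).
S_0 * exp(-qT) = 0.9400 * 0.99767032 = 0.93781010
K * exp(-rT) = 0.9400 * 0.99833539 = 0.93843526
C = P + S*exp(-qT) - K*exp(-rT)
C = 0.0500 + 0.93781010 - 0.93843526 = 0.0494

Answer: Call price = 0.0494


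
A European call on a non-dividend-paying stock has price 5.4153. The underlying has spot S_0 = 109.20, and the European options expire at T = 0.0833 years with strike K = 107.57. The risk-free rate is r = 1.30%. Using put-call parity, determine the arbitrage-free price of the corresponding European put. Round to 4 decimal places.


Put-call parity: C - P = S_0 * exp(-qT) - K * exp(-rT).
S_0 * exp(-qT) = 109.2000 * 1.00000000 = 109.20000000
K * exp(-rT) = 107.5700 * 0.99891769 = 107.45357550
P = C - S*exp(-qT) + K*exp(-rT)
P = 5.4153 - 109.20000000 + 107.45357550 = 3.6689

Answer: Put price = 3.6689


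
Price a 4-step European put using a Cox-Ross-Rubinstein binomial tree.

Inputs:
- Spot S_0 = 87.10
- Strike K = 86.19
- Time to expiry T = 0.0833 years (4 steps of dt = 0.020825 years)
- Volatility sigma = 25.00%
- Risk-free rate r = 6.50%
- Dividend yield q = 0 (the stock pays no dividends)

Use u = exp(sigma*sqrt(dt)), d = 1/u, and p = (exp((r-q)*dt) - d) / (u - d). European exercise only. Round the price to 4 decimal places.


Answer: Price = V(0,0) = 1.8516

Derivation:
dt = T/N = 0.020825
u = exp(sigma*sqrt(dt)) = 1.036736; d = 1/u = 0.964566
p = (exp((r-q)*dt) - d) / (u - d) = 0.509750
Discount per step: exp(-r*dt) = 0.998647
Stock lattice S(k, i) with i counting down-moves:
  k=0: S(0,0) = 87.1000
  k=1: S(1,0) = 90.2997; S(1,1) = 84.0137
  k=2: S(2,0) = 93.6169; S(2,1) = 87.1000; S(2,2) = 81.0367
  k=3: S(3,0) = 97.0560; S(3,1) = 90.2997; S(3,2) = 84.0137; S(3,3) = 78.1653
  k=4: S(4,0) = 100.6215; S(4,1) = 93.6169; S(4,2) = 87.1000; S(4,3) = 81.0367; S(4,4) = 75.3955
Terminal payoffs V(N, i) = max(K - S_T, 0):
  V(4,0) = 0.000000; V(4,1) = 0.000000; V(4,2) = 0.000000; V(4,3) = 5.153268; V(4,4) = 10.794455
Backward induction: V(k, i) = exp(-r*dt) * [p * V(k+1, i) + (1-p) * V(k+1, i+1)].
  V(3,0) = exp(-r*dt) * [p*0.000000 + (1-p)*0.000000] = 0.000000
  V(3,1) = exp(-r*dt) * [p*0.000000 + (1-p)*0.000000] = 0.000000
  V(3,2) = exp(-r*dt) * [p*0.000000 + (1-p)*5.153268] = 2.522970
  V(3,3) = exp(-r*dt) * [p*5.153268 + (1-p)*10.794455] = 7.908145
  V(2,0) = exp(-r*dt) * [p*0.000000 + (1-p)*0.000000] = 0.000000
  V(2,1) = exp(-r*dt) * [p*0.000000 + (1-p)*2.522970] = 1.235212
  V(2,2) = exp(-r*dt) * [p*2.522970 + (1-p)*7.908145] = 5.156066
  V(1,0) = exp(-r*dt) * [p*0.000000 + (1-p)*1.235212] = 0.604743
  V(1,1) = exp(-r*dt) * [p*1.235212 + (1-p)*5.156066] = 3.153138
  V(0,0) = exp(-r*dt) * [p*0.604743 + (1-p)*3.153138] = 1.851584


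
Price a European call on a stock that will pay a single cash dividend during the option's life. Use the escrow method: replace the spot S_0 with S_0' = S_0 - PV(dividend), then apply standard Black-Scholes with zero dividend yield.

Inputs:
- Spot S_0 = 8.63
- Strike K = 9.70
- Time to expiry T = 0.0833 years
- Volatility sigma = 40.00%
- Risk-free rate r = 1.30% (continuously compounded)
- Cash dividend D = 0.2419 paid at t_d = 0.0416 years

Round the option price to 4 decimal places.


PV(D) = D * exp(-r * t_d) = 0.2419 * 0.99945935 = 0.24176922
S_0' = S_0 - PV(D) = 8.6300 - 0.24176922 = 8.38823078
d1 = (ln(S_0'/K) + (r + sigma^2/2)*T) / (sigma*sqrt(T)) = -1.19145071
d2 = d1 - sigma*sqrt(T) = -1.30689767
exp(-rT) = 0.99891769
N(d1) = 0.11673835; N(d2) = 0.09562373
C = S_0' * N(d1) - K * exp(-rT) * N(d2) = 8.38823078 * 0.11673835 - 9.7000 * 0.99891769 * 0.09562373 = 0.0527

Answer: Price = 0.0527


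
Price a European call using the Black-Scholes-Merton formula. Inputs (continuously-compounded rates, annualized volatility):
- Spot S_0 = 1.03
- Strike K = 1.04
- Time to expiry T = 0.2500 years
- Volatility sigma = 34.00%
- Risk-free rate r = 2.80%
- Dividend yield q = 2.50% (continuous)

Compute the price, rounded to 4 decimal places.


d1 = (ln(S/K) + (r - q + 0.5*sigma^2) * T) / (sigma * sqrt(T)) = 0.03257699
d2 = d1 - sigma * sqrt(T) = -0.13742301
exp(-rT) = 0.99302444; exp(-qT) = 0.99376949
C = S_0 * exp(-qT) * N(d1) - K * exp(-rT) * N(d2)
N(d1) = 0.51299404; N(d2) = 0.44534822
C = 1.0300 * 0.99376949 * 0.51299404 - 1.0400 * 0.99302444 * 0.44534822 = 0.0652

Answer: Price = 0.0652


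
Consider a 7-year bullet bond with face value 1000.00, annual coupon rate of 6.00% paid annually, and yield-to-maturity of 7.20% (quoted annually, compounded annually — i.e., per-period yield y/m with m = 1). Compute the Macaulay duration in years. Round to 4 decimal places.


Coupon per period c = face * coupon_rate / m = 60.000000
Periods per year m = 1; per-period yield y/m = 0.072000
Number of cashflows N = 7
Cashflows (t years, CF_t, discount factor 1/(1+y/m)^(m*t), PV):
  t = 1.0000: CF_t = 60.000000, DF = 0.932836, PV = 55.970149
  t = 2.0000: CF_t = 60.000000, DF = 0.870183, PV = 52.210960
  t = 3.0000: CF_t = 60.000000, DF = 0.811738, PV = 48.704254
  t = 4.0000: CF_t = 60.000000, DF = 0.757218, PV = 45.433073
  t = 5.0000: CF_t = 60.000000, DF = 0.706360, PV = 42.381598
  t = 6.0000: CF_t = 60.000000, DF = 0.658918, PV = 39.535072
  t = 7.0000: CF_t = 1060.000000, DF = 0.614662, PV = 651.541927
Price P = sum_t PV_t = 935.777032
Macaulay numerator sum_t t * PV_t:
  t * PV_t at t = 1.0000: 55.970149
  t * PV_t at t = 2.0000: 104.421920
  t * PV_t at t = 3.0000: 146.112762
  t * PV_t at t = 4.0000: 181.732290
  t * PV_t at t = 5.0000: 211.907988
  t * PV_t at t = 6.0000: 237.210434
  t * PV_t at t = 7.0000: 4560.793487
Macaulay duration D = (sum_t t * PV_t) / P = 5498.149031 / 935.777032 = 5.875490

Answer: Macaulay duration = 5.8755 years


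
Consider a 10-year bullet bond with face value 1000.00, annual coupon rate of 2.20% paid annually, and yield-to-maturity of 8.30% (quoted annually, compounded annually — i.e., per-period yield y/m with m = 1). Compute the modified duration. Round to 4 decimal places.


Coupon per period c = face * coupon_rate / m = 22.000000
Periods per year m = 1; per-period yield y/m = 0.083000
Number of cashflows N = 10
Cashflows (t years, CF_t, discount factor 1/(1+y/m)^(m*t), PV):
  t = 1.0000: CF_t = 22.000000, DF = 0.923361, PV = 20.313943
  t = 2.0000: CF_t = 22.000000, DF = 0.852596, PV = 18.757103
  t = 3.0000: CF_t = 22.000000, DF = 0.787254, PV = 17.319578
  t = 4.0000: CF_t = 22.000000, DF = 0.726919, PV = 15.992224
  t = 5.0000: CF_t = 22.000000, DF = 0.671209, PV = 14.766596
  t = 6.0000: CF_t = 22.000000, DF = 0.619768, PV = 13.634899
  t = 7.0000: CF_t = 22.000000, DF = 0.572270, PV = 12.589935
  t = 8.0000: CF_t = 22.000000, DF = 0.528412, PV = 11.625055
  t = 9.0000: CF_t = 22.000000, DF = 0.487915, PV = 10.734123
  t = 10.0000: CF_t = 1022.000000, DF = 0.450521, PV = 460.432880
Price P = sum_t PV_t = 596.166337
First compute Macaulay numerator sum_t t * PV_t:
  t * PV_t at t = 1.0000: 20.313943
  t * PV_t at t = 2.0000: 37.514206
  t * PV_t at t = 3.0000: 51.958735
  t * PV_t at t = 4.0000: 63.968895
  t * PV_t at t = 5.0000: 73.832981
  t * PV_t at t = 6.0000: 81.809397
  t * PV_t at t = 7.0000: 88.129544
  t * PV_t at t = 8.0000: 93.000442
  t * PV_t at t = 9.0000: 96.607108
  t * PV_t at t = 10.0000: 4604.328801
Macaulay duration D = 5211.464051 / 596.166337 = 8.741628
Modified duration = D / (1 + y/m) = 8.741628 / (1 + 0.083000) = 8.071678

Answer: Modified duration = 8.0717


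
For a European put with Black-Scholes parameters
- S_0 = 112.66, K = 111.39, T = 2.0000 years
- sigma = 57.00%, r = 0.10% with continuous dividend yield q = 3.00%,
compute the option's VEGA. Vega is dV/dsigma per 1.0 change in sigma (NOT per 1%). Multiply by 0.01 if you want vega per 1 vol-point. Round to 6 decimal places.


d1 = 0.3451634776; d2 = -0.4609382530
phi(d1) = 0.3758716891; exp(-qT) = 0.9417645336; exp(-rT) = 0.9980019987
Vega = S * exp(-qT) * phi(d1) * sqrt(T) = 112.6600 * 0.9417645336 * 0.3758716891 * 1.4142135624 = 56.398388

Answer: Vega = 56.398388


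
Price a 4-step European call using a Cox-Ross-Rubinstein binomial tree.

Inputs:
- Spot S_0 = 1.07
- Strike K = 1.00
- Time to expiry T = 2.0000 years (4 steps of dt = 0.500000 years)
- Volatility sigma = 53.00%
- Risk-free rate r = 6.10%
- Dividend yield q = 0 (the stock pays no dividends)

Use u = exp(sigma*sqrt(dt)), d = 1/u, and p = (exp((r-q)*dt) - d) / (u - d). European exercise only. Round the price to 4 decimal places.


Answer: Price = V(0,0) = 0.3795

Derivation:
dt = T/N = 0.500000
u = exp(sigma*sqrt(dt)) = 1.454652; d = 1/u = 0.687450
p = (exp((r-q)*dt) - d) / (u - d) = 0.447757
Discount per step: exp(-r*dt) = 0.969960
Stock lattice S(k, i) with i counting down-moves:
  k=0: S(0,0) = 1.0700
  k=1: S(1,0) = 1.5565; S(1,1) = 0.7356
  k=2: S(2,0) = 2.2641; S(2,1) = 1.0700; S(2,2) = 0.5057
  k=3: S(3,0) = 3.2935; S(3,1) = 1.5565; S(3,2) = 0.7356; S(3,3) = 0.3476
  k=4: S(4,0) = 4.7909; S(4,1) = 2.2641; S(4,2) = 1.0700; S(4,3) = 0.5057; S(4,4) = 0.2390
Terminal payoffs V(N, i) = max(S_T - K, 0):
  V(4,0) = 3.790932; V(4,1) = 1.264133; V(4,2) = 0.070000; V(4,3) = 0.000000; V(4,4) = 0.000000
Backward induction: V(k, i) = exp(-r*dt) * [p * V(k+1, i) + (1-p) * V(k+1, i+1)].
  V(3,0) = exp(-r*dt) * [p*3.790932 + (1-p)*1.264133] = 2.323565
  V(3,1) = exp(-r*dt) * [p*1.264133 + (1-p)*0.070000] = 0.586517
  V(3,2) = exp(-r*dt) * [p*0.070000 + (1-p)*0.000000] = 0.030401
  V(3,3) = exp(-r*dt) * [p*0.000000 + (1-p)*0.000000] = 0.000000
  V(2,0) = exp(-r*dt) * [p*2.323565 + (1-p)*0.586517] = 1.323310
  V(2,1) = exp(-r*dt) * [p*0.586517 + (1-p)*0.030401] = 0.271013
  V(2,2) = exp(-r*dt) * [p*0.030401 + (1-p)*0.000000] = 0.013204
  V(1,0) = exp(-r*dt) * [p*1.323310 + (1-p)*0.271013] = 0.719891
  V(1,1) = exp(-r*dt) * [p*0.271013 + (1-p)*0.013204] = 0.124775
  V(0,0) = exp(-r*dt) * [p*0.719891 + (1-p)*0.124775] = 0.379490


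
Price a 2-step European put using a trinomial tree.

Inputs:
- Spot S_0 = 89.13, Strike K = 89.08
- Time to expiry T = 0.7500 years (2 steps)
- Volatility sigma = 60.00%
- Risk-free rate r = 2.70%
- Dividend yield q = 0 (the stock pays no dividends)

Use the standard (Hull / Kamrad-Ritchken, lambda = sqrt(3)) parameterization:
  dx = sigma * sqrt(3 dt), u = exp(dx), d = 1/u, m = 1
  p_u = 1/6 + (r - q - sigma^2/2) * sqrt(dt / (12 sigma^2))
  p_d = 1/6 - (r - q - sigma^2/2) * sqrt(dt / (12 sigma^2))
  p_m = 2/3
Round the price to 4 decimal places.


dt = T/N = 0.375000; dx = sigma*sqrt(3*dt) = 0.636396
u = exp(dx) = 1.889658; d = 1/u = 0.529196
p_u = 0.121589, p_m = 0.666667, p_d = 0.211745
Discount per step: exp(-r*dt) = 0.989926
Stock lattice S(k, j) with j the centered position index:
  k=0: S(0,+0) = 89.1300
  k=1: S(1,-1) = 47.1673; S(1,+0) = 89.1300; S(1,+1) = 168.4253
  k=2: S(2,-2) = 24.9607; S(2,-1) = 47.1673; S(2,+0) = 89.1300; S(2,+1) = 168.4253; S(2,+2) = 318.2662
Terminal payoffs V(N, j) = max(K - S_T, 0):
  V(2,-2) = 64.119270; V(2,-1) = 41.912746; V(2,+0) = 0.000000; V(2,+1) = 0.000000; V(2,+2) = 0.000000
Backward induction: V(k, j) = exp(-r*dt) * [p_u * V(k+1, j+1) + p_m * V(k+1, j) + p_d * V(k+1, j-1)]
  V(1,-1) = exp(-r*dt) * [p_u*0.000000 + p_m*41.912746 + p_d*64.119270] = 41.100492
  V(1,+0) = exp(-r*dt) * [p_u*0.000000 + p_m*0.000000 + p_d*41.912746] = 8.785399
  V(1,+1) = exp(-r*dt) * [p_u*0.000000 + p_m*0.000000 + p_d*0.000000] = 0.000000
  V(0,+0) = exp(-r*dt) * [p_u*0.000000 + p_m*8.785399 + p_d*41.100492] = 14.413071

Answer: Price = V(0,0) = 14.4131


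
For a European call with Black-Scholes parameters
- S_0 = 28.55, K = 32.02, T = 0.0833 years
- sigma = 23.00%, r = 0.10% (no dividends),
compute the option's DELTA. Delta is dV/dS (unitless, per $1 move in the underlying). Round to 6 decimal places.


d1 = -1.6934889804; d2 = -1.7598709810
phi(d1) = 0.0950938485; exp(-qT) = 1.0000000000; exp(-rT) = 0.9999167035
N(d1) = 0.0451812153
Delta = exp(-qT) * N(d1) = 1.0000000000 * 0.0451812153 = 0.045181

Answer: Delta = 0.045181


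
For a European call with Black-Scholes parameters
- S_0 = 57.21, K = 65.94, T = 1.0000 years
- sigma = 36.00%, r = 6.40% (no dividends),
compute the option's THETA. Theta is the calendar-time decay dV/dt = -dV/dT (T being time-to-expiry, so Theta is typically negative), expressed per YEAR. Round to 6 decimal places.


d1 = -0.0367125816; d2 = -0.3967125816
phi(d1) = 0.3986735210; exp(-qT) = 1.0000000000; exp(-rT) = 0.9380049995
Theta = -S*exp(-qT)*phi(d1)*sigma/(2*sqrt(T)) - r*K*exp(-rT)*N(d2) + q*S*exp(-qT)*N(d1)
N(d1) = 0.4853570884; N(d2) = 0.3457897106; sqrt(T) = 1.0000000000
Term 1 = -57.2100 * 1.0000000000 * 0.3986735210 * 0.3600 / (2 * 1.0000000000) = -4.1054601846
Term 2 = -0.0640 * 65.9400 * 0.9380049995 * 0.3457897106 = -1.3688193507
Term 3 = 0 (no dividend yield, q = 0)
Theta = -4.1054601846 + (-1.3688193507) + (0.0000000000) = -5.474280

Answer: Theta = -5.474280


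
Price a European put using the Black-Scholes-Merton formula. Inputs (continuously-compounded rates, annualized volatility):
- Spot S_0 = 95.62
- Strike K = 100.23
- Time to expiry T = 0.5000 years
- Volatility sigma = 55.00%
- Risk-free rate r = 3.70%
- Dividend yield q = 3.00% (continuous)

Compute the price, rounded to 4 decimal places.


d1 = (ln(S/K) + (r - q + 0.5*sigma^2) * T) / (sigma * sqrt(T)) = 0.08238298
d2 = d1 - sigma * sqrt(T) = -0.30652575
exp(-rT) = 0.98167007; exp(-qT) = 0.98511194
P = K * exp(-rT) * N(-d2) - S_0 * exp(-qT) * N(-d1)
N(-d1) = 0.46717109; N(-d2) = 0.62039781
P = 100.2300 * 0.98167007 * 0.62039781 - 95.6200 * 0.98511194 * 0.46717109 = 17.0368

Answer: Price = 17.0368


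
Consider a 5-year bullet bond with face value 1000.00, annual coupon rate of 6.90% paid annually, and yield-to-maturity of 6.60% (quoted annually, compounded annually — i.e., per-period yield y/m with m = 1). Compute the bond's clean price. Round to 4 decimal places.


Coupon per period c = face * coupon_rate / m = 69.000000
Periods per year m = 1; per-period yield y/m = 0.066000
Number of cashflows N = 5
Cashflows (t years, CF_t, discount factor 1/(1+y/m)^(m*t), PV):
  t = 1.0000: CF_t = 69.000000, DF = 0.938086, PV = 64.727955
  t = 2.0000: CF_t = 69.000000, DF = 0.880006, PV = 60.720408
  t = 3.0000: CF_t = 69.000000, DF = 0.825521, PV = 56.960983
  t = 4.0000: CF_t = 69.000000, DF = 0.774410, PV = 53.434318
  t = 5.0000: CF_t = 1069.000000, DF = 0.726464, PV = 776.589799
Price P = sum_t PV_t = 1012.433464

Answer: Price = 1012.4335


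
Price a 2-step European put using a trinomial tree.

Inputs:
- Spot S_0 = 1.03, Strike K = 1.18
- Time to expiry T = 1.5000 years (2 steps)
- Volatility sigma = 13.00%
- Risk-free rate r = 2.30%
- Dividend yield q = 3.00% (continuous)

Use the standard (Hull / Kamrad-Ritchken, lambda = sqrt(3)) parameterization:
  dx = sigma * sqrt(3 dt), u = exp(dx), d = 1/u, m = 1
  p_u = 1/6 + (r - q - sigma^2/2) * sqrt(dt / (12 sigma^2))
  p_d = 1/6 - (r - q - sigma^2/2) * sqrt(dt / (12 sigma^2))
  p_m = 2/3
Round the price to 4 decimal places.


dt = T/N = 0.750000; dx = sigma*sqrt(3*dt) = 0.195000
u = exp(dx) = 1.215311; d = 1/u = 0.822835
p_u = 0.136955, p_m = 0.666667, p_d = 0.196378
Discount per step: exp(-r*dt) = 0.982898
Stock lattice S(k, j) with j the centered position index:
  k=0: S(0,+0) = 1.0300
  k=1: S(1,-1) = 0.8475; S(1,+0) = 1.0300; S(1,+1) = 1.2518
  k=2: S(2,-2) = 0.6974; S(2,-1) = 0.8475; S(2,+0) = 1.0300; S(2,+1) = 1.2518; S(2,+2) = 1.5213
Terminal payoffs V(N, j) = max(K - S_T, 0):
  V(2,-2) = 0.482631; V(2,-1) = 0.332480; V(2,+0) = 0.150000; V(2,+1) = 0.000000; V(2,+2) = 0.000000
Backward induction: V(k, j) = exp(-r*dt) * [p_u * V(k+1, j+1) + p_m * V(k+1, j) + p_d * V(k+1, j-1)]
  V(1,-1) = exp(-r*dt) * [p_u*0.150000 + p_m*0.332480 + p_d*0.482631] = 0.331212
  V(1,+0) = exp(-r*dt) * [p_u*0.000000 + p_m*0.150000 + p_d*0.332480] = 0.162465
  V(1,+1) = exp(-r*dt) * [p_u*0.000000 + p_m*0.000000 + p_d*0.150000] = 0.028953
  V(0,+0) = exp(-r*dt) * [p_u*0.028953 + p_m*0.162465 + p_d*0.331212] = 0.174286

Answer: Price = V(0,0) = 0.1743


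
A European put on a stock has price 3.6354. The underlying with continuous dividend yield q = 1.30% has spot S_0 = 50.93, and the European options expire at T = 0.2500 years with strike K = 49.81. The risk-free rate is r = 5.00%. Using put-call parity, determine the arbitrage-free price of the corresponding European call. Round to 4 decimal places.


Put-call parity: C - P = S_0 * exp(-qT) - K * exp(-rT).
S_0 * exp(-qT) = 50.9300 * 0.99675528 = 50.76474618
K * exp(-rT) = 49.8100 * 0.98757780 = 49.19125024
C = P + S*exp(-qT) - K*exp(-rT)
C = 3.6354 + 50.76474618 - 49.19125024 = 5.2089

Answer: Call price = 5.2089


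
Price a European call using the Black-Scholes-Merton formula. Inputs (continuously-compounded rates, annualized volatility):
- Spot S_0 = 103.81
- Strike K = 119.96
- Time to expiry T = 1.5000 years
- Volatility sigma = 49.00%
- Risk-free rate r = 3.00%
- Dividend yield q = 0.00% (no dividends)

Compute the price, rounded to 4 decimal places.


Answer: Price = 20.6753

Derivation:
d1 = (ln(S/K) + (r - q + 0.5*sigma^2) * T) / (sigma * sqrt(T)) = 0.13410365
d2 = d1 - sigma * sqrt(T) = -0.46602134
exp(-rT) = 0.95599748; exp(-qT) = 1.00000000
C = S_0 * exp(-qT) * N(d1) - K * exp(-rT) * N(d2)
N(d1) = 0.55333969; N(d2) = 0.32060011
C = 103.8100 * 1.00000000 * 0.55333969 - 119.9600 * 0.95599748 * 0.32060011 = 20.6753


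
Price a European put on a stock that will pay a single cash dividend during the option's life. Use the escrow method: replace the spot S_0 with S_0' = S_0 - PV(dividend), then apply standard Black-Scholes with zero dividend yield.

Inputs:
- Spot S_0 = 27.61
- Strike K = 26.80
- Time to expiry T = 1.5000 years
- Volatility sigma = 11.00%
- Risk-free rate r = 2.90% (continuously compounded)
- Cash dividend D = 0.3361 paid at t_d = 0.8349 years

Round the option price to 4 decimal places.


Answer: Price = 0.7548

Derivation:
PV(D) = D * exp(-r * t_d) = 0.3361 * 0.97607866 = 0.32806004
S_0' = S_0 - PV(D) = 27.6100 - 0.32806004 = 27.28193996
d1 = (ln(S_0'/K) + (r + sigma^2/2)*T) / (sigma*sqrt(T)) = 0.52254338
d2 = d1 - sigma*sqrt(T) = 0.38782145
exp(-rT) = 0.95743255
N(-d1) = 0.30064603; N(-d2) = 0.34907409
P = K * exp(-rT) * N(-d2) - S_0' * N(-d1) = 26.8000 * 0.95743255 * 0.34907409 - 27.28193996 * 0.30064603 = 0.7548


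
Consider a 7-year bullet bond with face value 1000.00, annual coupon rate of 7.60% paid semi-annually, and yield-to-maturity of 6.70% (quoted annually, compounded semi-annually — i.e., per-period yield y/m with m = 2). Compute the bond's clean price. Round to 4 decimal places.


Answer: Price = 1049.6405

Derivation:
Coupon per period c = face * coupon_rate / m = 38.000000
Periods per year m = 2; per-period yield y/m = 0.033500
Number of cashflows N = 14
Cashflows (t years, CF_t, discount factor 1/(1+y/m)^(m*t), PV):
  t = 0.5000: CF_t = 38.000000, DF = 0.967586, PV = 36.768263
  t = 1.0000: CF_t = 38.000000, DF = 0.936222, PV = 35.576452
  t = 1.5000: CF_t = 38.000000, DF = 0.905876, PV = 34.423272
  t = 2.0000: CF_t = 38.000000, DF = 0.876512, PV = 33.307472
  t = 2.5000: CF_t = 38.000000, DF = 0.848101, PV = 32.227839
  t = 3.0000: CF_t = 38.000000, DF = 0.820611, PV = 31.183202
  t = 3.5000: CF_t = 38.000000, DF = 0.794011, PV = 30.172426
  t = 4.0000: CF_t = 38.000000, DF = 0.768274, PV = 29.194413
  t = 4.5000: CF_t = 38.000000, DF = 0.743371, PV = 28.248102
  t = 5.0000: CF_t = 38.000000, DF = 0.719275, PV = 27.332464
  t = 5.5000: CF_t = 38.000000, DF = 0.695961, PV = 26.446506
  t = 6.0000: CF_t = 38.000000, DF = 0.673402, PV = 25.589266
  t = 6.5000: CF_t = 38.000000, DF = 0.651574, PV = 24.759812
  t = 7.0000: CF_t = 1038.000000, DF = 0.630454, PV = 654.411044
Price P = sum_t PV_t = 1049.640534


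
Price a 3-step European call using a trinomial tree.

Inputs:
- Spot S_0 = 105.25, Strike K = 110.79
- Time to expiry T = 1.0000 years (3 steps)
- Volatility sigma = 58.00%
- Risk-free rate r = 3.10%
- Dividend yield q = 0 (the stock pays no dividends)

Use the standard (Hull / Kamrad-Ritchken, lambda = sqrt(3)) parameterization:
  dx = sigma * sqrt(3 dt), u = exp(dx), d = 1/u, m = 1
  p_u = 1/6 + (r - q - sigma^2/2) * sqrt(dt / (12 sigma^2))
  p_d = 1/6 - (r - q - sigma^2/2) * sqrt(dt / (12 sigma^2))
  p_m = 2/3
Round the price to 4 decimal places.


dt = T/N = 0.333333; dx = sigma*sqrt(3*dt) = 0.580000
u = exp(dx) = 1.786038; d = 1/u = 0.559898
p_u = 0.127241, p_m = 0.666667, p_d = 0.206092
Discount per step: exp(-r*dt) = 0.989720
Stock lattice S(k, j) with j the centered position index:
  k=0: S(0,+0) = 105.2500
  k=1: S(1,-1) = 58.9293; S(1,+0) = 105.2500; S(1,+1) = 187.9805
  k=2: S(2,-2) = 32.9944; S(2,-1) = 58.9293; S(2,+0) = 105.2500; S(2,+1) = 187.9805; S(2,+2) = 335.7405
  k=3: S(3,-3) = 18.4735; S(3,-2) = 32.9944; S(3,-1) = 58.9293; S(3,+0) = 105.2500; S(3,+1) = 187.9805; S(3,+2) = 335.7405; S(3,+3) = 599.6454
Terminal payoffs V(N, j) = max(S_T - K, 0):
  V(3,-3) = 0.000000; V(3,-2) = 0.000000; V(3,-1) = 0.000000; V(3,+0) = 0.000000; V(3,+1) = 77.190545; V(3,+2) = 224.950477; V(3,+3) = 488.855395
Backward induction: V(k, j) = exp(-r*dt) * [p_u * V(k+1, j+1) + p_m * V(k+1, j) + p_d * V(k+1, j-1)]
  V(2,-2) = exp(-r*dt) * [p_u*0.000000 + p_m*0.000000 + p_d*0.000000] = 0.000000
  V(2,-1) = exp(-r*dt) * [p_u*0.000000 + p_m*0.000000 + p_d*0.000000] = 0.000000
  V(2,+0) = exp(-r*dt) * [p_u*77.190545 + p_m*0.000000 + p_d*0.000000] = 9.720862
  V(2,+1) = exp(-r*dt) * [p_u*224.950477 + p_m*77.190545 + p_d*0.000000] = 79.260105
  V(2,+2) = exp(-r*dt) * [p_u*488.855395 + p_m*224.950477 + p_d*77.190545] = 225.733299
  V(1,-1) = exp(-r*dt) * [p_u*9.720862 + p_m*0.000000 + p_d*0.000000] = 1.224180
  V(1,+0) = exp(-r*dt) * [p_u*79.260105 + p_m*9.720862 + p_d*0.000000] = 16.395442
  V(1,+1) = exp(-r*dt) * [p_u*225.733299 + p_m*79.260105 + p_d*9.720862] = 82.707008
  V(0,+0) = exp(-r*dt) * [p_u*82.707008 + p_m*16.395442 + p_d*1.224180] = 21.483198

Answer: Price = V(0,0) = 21.4832


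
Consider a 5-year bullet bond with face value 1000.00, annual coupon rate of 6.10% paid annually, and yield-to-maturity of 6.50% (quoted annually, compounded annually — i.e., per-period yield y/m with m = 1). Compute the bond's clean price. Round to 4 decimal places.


Coupon per period c = face * coupon_rate / m = 61.000000
Periods per year m = 1; per-period yield y/m = 0.065000
Number of cashflows N = 5
Cashflows (t years, CF_t, discount factor 1/(1+y/m)^(m*t), PV):
  t = 1.0000: CF_t = 61.000000, DF = 0.938967, PV = 57.276995
  t = 2.0000: CF_t = 61.000000, DF = 0.881659, PV = 53.781216
  t = 3.0000: CF_t = 61.000000, DF = 0.827849, PV = 50.498795
  t = 4.0000: CF_t = 61.000000, DF = 0.777323, PV = 47.416709
  t = 5.0000: CF_t = 1061.000000, DF = 0.729881, PV = 774.403568
Price P = sum_t PV_t = 983.377282

Answer: Price = 983.3773


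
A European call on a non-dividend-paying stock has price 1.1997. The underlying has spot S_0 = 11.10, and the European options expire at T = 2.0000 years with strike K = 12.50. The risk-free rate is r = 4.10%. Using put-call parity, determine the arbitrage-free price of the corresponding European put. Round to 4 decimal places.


Answer: Put price = 1.6156

Derivation:
Put-call parity: C - P = S_0 * exp(-qT) - K * exp(-rT).
S_0 * exp(-qT) = 11.1000 * 1.00000000 = 11.10000000
K * exp(-rT) = 12.5000 * 0.92127196 = 11.51589948
P = C - S*exp(-qT) + K*exp(-rT)
P = 1.1997 - 11.10000000 + 11.51589948 = 1.6156


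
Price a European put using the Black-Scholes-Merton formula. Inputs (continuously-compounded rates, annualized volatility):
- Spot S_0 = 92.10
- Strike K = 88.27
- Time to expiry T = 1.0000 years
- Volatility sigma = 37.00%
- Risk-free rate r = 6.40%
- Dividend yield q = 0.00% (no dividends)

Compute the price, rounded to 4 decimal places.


Answer: Price = 8.7050

Derivation:
d1 = (ln(S/K) + (r - q + 0.5*sigma^2) * T) / (sigma * sqrt(T)) = 0.47276931
d2 = d1 - sigma * sqrt(T) = 0.10276931
exp(-rT) = 0.93800500; exp(-qT) = 1.00000000
P = K * exp(-rT) * N(-d2) - S_0 * exp(-qT) * N(-d1)
N(-d1) = 0.31818889; N(-d2) = 0.45907303
P = 88.2700 * 0.93800500 * 0.45907303 - 92.1000 * 1.00000000 * 0.31818889 = 8.7050


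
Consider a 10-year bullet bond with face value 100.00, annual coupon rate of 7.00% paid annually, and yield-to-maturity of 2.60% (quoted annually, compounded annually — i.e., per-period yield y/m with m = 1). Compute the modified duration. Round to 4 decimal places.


Coupon per period c = face * coupon_rate / m = 7.000000
Periods per year m = 1; per-period yield y/m = 0.026000
Number of cashflows N = 10
Cashflows (t years, CF_t, discount factor 1/(1+y/m)^(m*t), PV):
  t = 1.0000: CF_t = 7.000000, DF = 0.974659, PV = 6.822612
  t = 2.0000: CF_t = 7.000000, DF = 0.949960, PV = 6.649719
  t = 3.0000: CF_t = 7.000000, DF = 0.925887, PV = 6.481208
  t = 4.0000: CF_t = 7.000000, DF = 0.902424, PV = 6.316967
  t = 5.0000: CF_t = 7.000000, DF = 0.879555, PV = 6.156888
  t = 6.0000: CF_t = 7.000000, DF = 0.857266, PV = 6.000865
  t = 7.0000: CF_t = 7.000000, DF = 0.835542, PV = 5.848797
  t = 8.0000: CF_t = 7.000000, DF = 0.814369, PV = 5.700581
  t = 9.0000: CF_t = 7.000000, DF = 0.793732, PV = 5.556122
  t = 10.0000: CF_t = 107.000000, DF = 0.773618, PV = 82.777093
Price P = sum_t PV_t = 138.310852
First compute Macaulay numerator sum_t t * PV_t:
  t * PV_t at t = 1.0000: 6.822612
  t * PV_t at t = 2.0000: 13.299439
  t * PV_t at t = 3.0000: 19.443624
  t * PV_t at t = 4.0000: 25.267867
  t * PV_t at t = 5.0000: 30.784439
  t * PV_t at t = 6.0000: 36.005192
  t * PV_t at t = 7.0000: 40.941576
  t * PV_t at t = 8.0000: 45.604651
  t * PV_t at t = 9.0000: 50.005100
  t * PV_t at t = 10.0000: 827.770929
Macaulay duration D = 1095.945429 / 138.310852 = 7.923785
Modified duration = D / (1 + y/m) = 7.923785 / (1 + 0.026000) = 7.722987

Answer: Modified duration = 7.7230


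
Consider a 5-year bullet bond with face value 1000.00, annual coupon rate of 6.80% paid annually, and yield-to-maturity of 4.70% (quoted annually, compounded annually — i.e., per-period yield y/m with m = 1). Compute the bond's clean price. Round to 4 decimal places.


Coupon per period c = face * coupon_rate / m = 68.000000
Periods per year m = 1; per-period yield y/m = 0.047000
Number of cashflows N = 5
Cashflows (t years, CF_t, discount factor 1/(1+y/m)^(m*t), PV):
  t = 1.0000: CF_t = 68.000000, DF = 0.955110, PV = 64.947469
  t = 2.0000: CF_t = 68.000000, DF = 0.912235, PV = 62.031967
  t = 3.0000: CF_t = 68.000000, DF = 0.871284, PV = 59.247341
  t = 4.0000: CF_t = 68.000000, DF = 0.832172, PV = 56.587719
  t = 5.0000: CF_t = 1068.000000, DF = 0.794816, PV = 848.863470
Price P = sum_t PV_t = 1091.677965

Answer: Price = 1091.6780


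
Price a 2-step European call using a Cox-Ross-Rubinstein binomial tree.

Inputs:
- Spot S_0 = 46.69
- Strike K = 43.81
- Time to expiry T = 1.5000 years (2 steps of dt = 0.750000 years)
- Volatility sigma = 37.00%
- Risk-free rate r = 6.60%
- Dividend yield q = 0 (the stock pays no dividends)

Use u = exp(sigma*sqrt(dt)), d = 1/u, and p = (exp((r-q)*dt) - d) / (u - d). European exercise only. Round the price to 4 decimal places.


Answer: Price = V(0,0) = 11.3873

Derivation:
dt = T/N = 0.750000
u = exp(sigma*sqrt(dt)) = 1.377719; d = 1/u = 0.725837
p = (exp((r-q)*dt) - d) / (u - d) = 0.498416
Discount per step: exp(-r*dt) = 0.951705
Stock lattice S(k, i) with i counting down-moves:
  k=0: S(0,0) = 46.6900
  k=1: S(1,0) = 64.3257; S(1,1) = 33.8893
  k=2: S(2,0) = 88.6228; S(2,1) = 46.6900; S(2,2) = 24.5981
Terminal payoffs V(N, i) = max(S_T - K, 0):
  V(2,0) = 44.812769; V(2,1) = 2.880000; V(2,2) = 0.000000
Backward induction: V(k, i) = exp(-r*dt) * [p * V(k+1, i) + (1-p) * V(k+1, i+1)].
  V(1,0) = exp(-r*dt) * [p*44.812769 + (1-p)*2.880000] = 22.631508
  V(1,1) = exp(-r*dt) * [p*2.880000 + (1-p)*0.000000] = 1.366113
  V(0,0) = exp(-r*dt) * [p*22.631508 + (1-p)*1.366113] = 11.387270


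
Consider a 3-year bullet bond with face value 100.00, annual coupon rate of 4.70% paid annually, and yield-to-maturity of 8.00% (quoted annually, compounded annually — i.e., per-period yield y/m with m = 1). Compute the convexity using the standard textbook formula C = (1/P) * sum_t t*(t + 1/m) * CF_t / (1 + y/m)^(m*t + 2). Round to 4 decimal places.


Answer: Convexity = 9.6537

Derivation:
Coupon per period c = face * coupon_rate / m = 4.700000
Periods per year m = 1; per-period yield y/m = 0.080000
Number of cashflows N = 3
Cashflows (t years, CF_t, discount factor 1/(1+y/m)^(m*t), PV):
  t = 1.0000: CF_t = 4.700000, DF = 0.925926, PV = 4.351852
  t = 2.0000: CF_t = 4.700000, DF = 0.857339, PV = 4.029492
  t = 3.0000: CF_t = 104.700000, DF = 0.793832, PV = 83.114236
Price P = sum_t PV_t = 91.495580
Convexity numerator sum_t t*(t + 1/m) * CF_t / (1+y/m)^(m*t + 2):
  t = 1.0000: term = 7.462023
  t = 2.0000: term = 20.727842
  t = 3.0000: term = 855.084729
Convexity = (1/P) * sum = 883.274594 / 91.495580 = 9.653741


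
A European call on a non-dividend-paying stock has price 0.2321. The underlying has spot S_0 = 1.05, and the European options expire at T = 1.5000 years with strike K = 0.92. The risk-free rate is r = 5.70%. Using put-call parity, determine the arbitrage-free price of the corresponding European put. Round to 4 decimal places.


Put-call parity: C - P = S_0 * exp(-qT) - K * exp(-rT).
S_0 * exp(-qT) = 1.0500 * 1.00000000 = 1.05000000
K * exp(-rT) = 0.9200 * 0.91805314 = 0.84460889
P = C - S*exp(-qT) + K*exp(-rT)
P = 0.2321 - 1.05000000 + 0.84460889 = 0.0267

Answer: Put price = 0.0267


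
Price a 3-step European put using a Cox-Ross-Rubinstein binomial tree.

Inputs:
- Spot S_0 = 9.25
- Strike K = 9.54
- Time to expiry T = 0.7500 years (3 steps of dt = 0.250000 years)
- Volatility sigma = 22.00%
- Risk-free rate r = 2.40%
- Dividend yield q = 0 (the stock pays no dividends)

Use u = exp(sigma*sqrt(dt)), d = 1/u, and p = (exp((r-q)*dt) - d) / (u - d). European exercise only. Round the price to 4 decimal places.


Answer: Price = V(0,0) = 0.8170

Derivation:
dt = T/N = 0.250000
u = exp(sigma*sqrt(dt)) = 1.116278; d = 1/u = 0.895834
p = (exp((r-q)*dt) - d) / (u - d) = 0.499827
Discount per step: exp(-r*dt) = 0.994018
Stock lattice S(k, i) with i counting down-moves:
  k=0: S(0,0) = 9.2500
  k=1: S(1,0) = 10.3256; S(1,1) = 8.2865
  k=2: S(2,0) = 11.5262; S(2,1) = 9.2500; S(2,2) = 7.4233
  k=3: S(3,0) = 12.8665; S(3,1) = 10.3256; S(3,2) = 8.2865; S(3,3) = 6.6500
Terminal payoffs V(N, i) = max(K - S_T, 0):
  V(3,0) = 0.000000; V(3,1) = 0.000000; V(3,2) = 1.253534; V(3,3) = 2.889955
Backward induction: V(k, i) = exp(-r*dt) * [p * V(k+1, i) + (1-p) * V(k+1, i+1)].
  V(2,0) = exp(-r*dt) * [p*0.000000 + (1-p)*0.000000] = 0.000000
  V(2,1) = exp(-r*dt) * [p*0.000000 + (1-p)*1.253534] = 0.623233
  V(2,2) = exp(-r*dt) * [p*1.253534 + (1-p)*2.889955] = 2.059632
  V(1,0) = exp(-r*dt) * [p*0.000000 + (1-p)*0.623233] = 0.309859
  V(1,1) = exp(-r*dt) * [p*0.623233 + (1-p)*2.059632] = 1.333655
  V(0,0) = exp(-r*dt) * [p*0.309859 + (1-p)*1.333655] = 0.817017


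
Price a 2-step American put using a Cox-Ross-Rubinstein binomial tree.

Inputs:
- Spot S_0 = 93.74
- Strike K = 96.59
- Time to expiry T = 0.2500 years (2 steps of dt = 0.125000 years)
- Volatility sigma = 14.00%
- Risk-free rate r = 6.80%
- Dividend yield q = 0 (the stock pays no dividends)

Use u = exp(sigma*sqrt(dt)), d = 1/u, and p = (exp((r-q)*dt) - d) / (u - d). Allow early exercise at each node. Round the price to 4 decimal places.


dt = T/N = 0.125000
u = exp(sigma*sqrt(dt)) = 1.050743; d = 1/u = 0.951708
p = (exp((r-q)*dt) - d) / (u - d) = 0.573822
Discount per step: exp(-r*dt) = 0.991536
Stock lattice S(k, i) with i counting down-moves:
  k=0: S(0,0) = 93.7400
  k=1: S(1,0) = 98.4966; S(1,1) = 89.2131
  k=2: S(2,0) = 103.4947; S(2,1) = 93.7400; S(2,2) = 84.9048
Terminal payoffs V(N, i) = max(K - S_T, 0):
  V(2,0) = 0.000000; V(2,1) = 2.850000; V(2,2) = 11.685250
Backward induction: V(k, i) = exp(-r*dt) * [p * V(k+1, i) + (1-p) * V(k+1, i+1)]; then take max(V_cont, immediate exercise) for American.
  V(1,0) = exp(-r*dt) * [p*0.000000 + (1-p)*2.850000] = 1.204327; exercise = 0.000000; V(1,0) = max -> 1.204327
  V(1,1) = exp(-r*dt) * [p*2.850000 + (1-p)*11.685250] = 6.559398; exercise = 7.376933; V(1,1) = max -> 7.376933
  V(0,0) = exp(-r*dt) * [p*1.204327 + (1-p)*7.376933] = 3.802498; exercise = 2.850000; V(0,0) = max -> 3.802498

Answer: Price = V(0,0) = 3.8025


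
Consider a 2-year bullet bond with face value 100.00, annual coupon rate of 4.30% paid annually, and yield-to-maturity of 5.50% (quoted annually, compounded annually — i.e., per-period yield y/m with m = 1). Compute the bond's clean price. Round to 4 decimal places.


Answer: Price = 97.7844

Derivation:
Coupon per period c = face * coupon_rate / m = 4.300000
Periods per year m = 1; per-period yield y/m = 0.055000
Number of cashflows N = 2
Cashflows (t years, CF_t, discount factor 1/(1+y/m)^(m*t), PV):
  t = 1.0000: CF_t = 4.300000, DF = 0.947867, PV = 4.075829
  t = 2.0000: CF_t = 104.300000, DF = 0.898452, PV = 93.708587
Price P = sum_t PV_t = 97.784416


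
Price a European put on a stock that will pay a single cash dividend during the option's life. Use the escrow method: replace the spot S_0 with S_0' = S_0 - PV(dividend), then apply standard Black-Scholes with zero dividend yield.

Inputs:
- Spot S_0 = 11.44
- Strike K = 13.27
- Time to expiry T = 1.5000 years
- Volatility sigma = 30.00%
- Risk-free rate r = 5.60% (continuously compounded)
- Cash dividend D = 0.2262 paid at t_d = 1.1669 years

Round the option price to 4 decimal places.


PV(D) = D * exp(-r * t_d) = 0.2262 * 0.93674292 = 0.21189125
S_0' = S_0 - PV(D) = 11.4400 - 0.21189125 = 11.22810875
d1 = (ln(S_0'/K) + (r + sigma^2/2)*T) / (sigma*sqrt(T)) = -0.04241837
d2 = d1 - sigma*sqrt(T) = -0.40984183
exp(-rT) = 0.91943126
N(-d1) = 0.51691741; N(-d2) = 0.65903901
P = K * exp(-rT) * N(-d2) - S_0' * N(-d1) = 13.2700 * 0.91943126 * 0.65903901 - 11.22810875 * 0.51691741 = 2.2368

Answer: Price = 2.2368


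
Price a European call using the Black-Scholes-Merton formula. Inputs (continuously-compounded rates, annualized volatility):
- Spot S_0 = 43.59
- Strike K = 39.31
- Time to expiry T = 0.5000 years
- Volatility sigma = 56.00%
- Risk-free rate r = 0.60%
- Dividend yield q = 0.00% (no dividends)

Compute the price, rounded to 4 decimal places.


d1 = (ln(S/K) + (r - q + 0.5*sigma^2) * T) / (sigma * sqrt(T)) = 0.46656124
d2 = d1 - sigma * sqrt(T) = 0.07058145
exp(-rT) = 0.99700450; exp(-qT) = 1.00000000
C = S_0 * exp(-qT) * N(d1) - K * exp(-rT) * N(d2)
N(d1) = 0.67959309; N(d2) = 0.52813456
C = 43.5900 * 1.00000000 * 0.67959309 - 39.3100 * 0.99700450 * 0.52813456 = 8.9247

Answer: Price = 8.9247


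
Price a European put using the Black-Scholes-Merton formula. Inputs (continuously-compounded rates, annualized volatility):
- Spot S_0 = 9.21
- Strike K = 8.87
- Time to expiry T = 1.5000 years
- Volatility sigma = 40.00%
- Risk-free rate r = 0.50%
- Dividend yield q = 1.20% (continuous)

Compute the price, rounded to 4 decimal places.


d1 = (ln(S/K) + (r - q + 0.5*sigma^2) * T) / (sigma * sqrt(T)) = 0.30029735
d2 = d1 - sigma * sqrt(T) = -0.18960060
exp(-rT) = 0.99252805; exp(-qT) = 0.98216103
P = K * exp(-rT) * N(-d2) - S_0 * exp(-qT) * N(-d1)
N(-d1) = 0.38197518; N(-d2) = 0.57518894
P = 8.8700 * 0.99252805 * 0.57518894 - 9.2100 * 0.98216103 * 0.38197518 = 1.6086

Answer: Price = 1.6086


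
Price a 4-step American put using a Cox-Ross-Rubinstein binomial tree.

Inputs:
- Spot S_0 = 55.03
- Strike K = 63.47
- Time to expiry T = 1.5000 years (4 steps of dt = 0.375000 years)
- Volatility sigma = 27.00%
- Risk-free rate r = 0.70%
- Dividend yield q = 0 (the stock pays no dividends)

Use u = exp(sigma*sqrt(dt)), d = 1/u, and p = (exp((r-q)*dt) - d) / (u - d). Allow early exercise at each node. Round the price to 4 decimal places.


dt = T/N = 0.375000
u = exp(sigma*sqrt(dt)) = 1.179795; d = 1/u = 0.847605
p = (exp((r-q)*dt) - d) / (u - d) = 0.466671
Discount per step: exp(-r*dt) = 0.997378
Stock lattice S(k, i) with i counting down-moves:
  k=0: S(0,0) = 55.0300
  k=1: S(1,0) = 64.9241; S(1,1) = 46.6437
  k=2: S(2,0) = 76.5971; S(2,1) = 55.0300; S(2,2) = 39.5354
  k=3: S(3,0) = 90.3689; S(3,1) = 64.9241; S(3,2) = 46.6437; S(3,3) = 33.5104
  k=4: S(4,0) = 106.6168; S(4,1) = 76.5971; S(4,2) = 55.0300; S(4,3) = 39.5354; S(4,4) = 28.4036
Terminal payoffs V(N, i) = max(K - S_T, 0):
  V(4,0) = 0.000000; V(4,1) = 0.000000; V(4,2) = 8.440000; V(4,3) = 23.934564; V(4,4) = 35.066390
Backward induction: V(k, i) = exp(-r*dt) * [p * V(k+1, i) + (1-p) * V(k+1, i+1)]; then take max(V_cont, immediate exercise) for American.
  V(3,0) = exp(-r*dt) * [p*0.000000 + (1-p)*0.000000] = 0.000000; exercise = 0.000000; V(3,0) = max -> 0.000000
  V(3,1) = exp(-r*dt) * [p*0.000000 + (1-p)*8.440000] = 4.489494; exercise = 0.000000; V(3,1) = max -> 4.489494
  V(3,2) = exp(-r*dt) * [p*8.440000 + (1-p)*23.934564] = 16.659907; exercise = 16.826297; V(3,2) = max -> 16.826297
  V(3,3) = exp(-r*dt) * [p*23.934564 + (1-p)*35.066390] = 29.793177; exercise = 29.959567; V(3,3) = max -> 29.959567
  V(2,0) = exp(-r*dt) * [p*0.000000 + (1-p)*4.489494] = 2.388099; exercise = 0.000000; V(2,0) = max -> 2.388099
  V(2,1) = exp(-r*dt) * [p*4.489494 + (1-p)*16.826297] = 11.040048; exercise = 8.440000; V(2,1) = max -> 11.040048
  V(2,2) = exp(-r*dt) * [p*16.826297 + (1-p)*29.959567] = 23.768174; exercise = 23.934564; V(2,2) = max -> 23.934564
  V(1,0) = exp(-r*dt) * [p*2.388099 + (1-p)*11.040048] = 6.984075; exercise = 0.000000; V(1,0) = max -> 6.984075
  V(1,1) = exp(-r*dt) * [p*11.040048 + (1-p)*23.934564] = 17.870093; exercise = 16.826297; V(1,1) = max -> 17.870093
  V(0,0) = exp(-r*dt) * [p*6.984075 + (1-p)*17.870093] = 12.756372; exercise = 8.440000; V(0,0) = max -> 12.756372

Answer: Price = V(0,0) = 12.7564


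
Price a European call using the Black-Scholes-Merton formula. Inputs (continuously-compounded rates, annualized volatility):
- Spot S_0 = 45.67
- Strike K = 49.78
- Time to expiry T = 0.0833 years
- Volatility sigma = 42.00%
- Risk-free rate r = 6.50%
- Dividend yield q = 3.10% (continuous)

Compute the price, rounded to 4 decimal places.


Answer: Price = 0.8392

Derivation:
d1 = (ln(S/K) + (r - q + 0.5*sigma^2) * T) / (sigma * sqrt(T)) = -0.62690022
d2 = d1 - sigma * sqrt(T) = -0.74811953
exp(-rT) = 0.99460013; exp(-qT) = 0.99742103
C = S_0 * exp(-qT) * N(d1) - K * exp(-rT) * N(d2)
N(d1) = 0.26536232; N(d2) = 0.22719403
C = 45.6700 * 0.99742103 * 0.26536232 - 49.7800 * 0.99460013 * 0.22719403 = 0.8392
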